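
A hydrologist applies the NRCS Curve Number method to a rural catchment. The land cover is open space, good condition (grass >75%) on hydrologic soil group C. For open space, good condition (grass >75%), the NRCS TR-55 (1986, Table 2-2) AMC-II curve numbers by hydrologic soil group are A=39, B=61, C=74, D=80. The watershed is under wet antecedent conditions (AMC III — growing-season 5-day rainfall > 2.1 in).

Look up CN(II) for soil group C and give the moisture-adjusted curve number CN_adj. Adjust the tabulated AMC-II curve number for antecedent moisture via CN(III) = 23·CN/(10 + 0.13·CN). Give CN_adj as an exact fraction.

CN_adj = 85100/981 ≈ 86.748

NRCS table: open space, good condition (grass >75%), soil group C → CN(II) = 74
Wet (AMC III): CN(III) = 23·74/(10 + 0.13·74) = 1702/(981/50) = 85100/981 ≈ 86.748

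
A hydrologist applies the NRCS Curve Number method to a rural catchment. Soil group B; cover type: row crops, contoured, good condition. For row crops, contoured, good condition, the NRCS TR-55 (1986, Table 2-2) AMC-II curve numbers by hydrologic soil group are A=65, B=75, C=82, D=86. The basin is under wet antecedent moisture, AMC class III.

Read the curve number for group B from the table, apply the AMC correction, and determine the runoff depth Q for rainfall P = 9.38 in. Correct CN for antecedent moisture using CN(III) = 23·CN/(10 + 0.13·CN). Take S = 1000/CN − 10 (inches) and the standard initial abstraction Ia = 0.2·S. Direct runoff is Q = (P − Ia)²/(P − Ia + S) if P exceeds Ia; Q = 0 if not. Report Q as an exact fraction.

Q = 983512321/125445450 in ≈ 7.840 in

NRCS table: row crops, contoured, good condition, soil group B → CN(II) = 75
Wet (AMC III): CN(III) = 23·75/(10 + 0.13·75) = 1725/(79/4) = 6900/79 ≈ 87.342
S = 1000/(6900/79) − 10 = 100/69 in ≈ 1.449 in
Ia = 0.2·(100/69) = 20/69 in ≈ 0.290 in
P − Ia = 9.380 − 0.290 = 31361/3450 ≈ 9.090 in (> 0, runoff occurs)
Runoff Q = (P−Ia)²/(P−Ia+S) = (9.090)²/(9.090+1.449) = 983512321/125445450 ≈ 7.840 in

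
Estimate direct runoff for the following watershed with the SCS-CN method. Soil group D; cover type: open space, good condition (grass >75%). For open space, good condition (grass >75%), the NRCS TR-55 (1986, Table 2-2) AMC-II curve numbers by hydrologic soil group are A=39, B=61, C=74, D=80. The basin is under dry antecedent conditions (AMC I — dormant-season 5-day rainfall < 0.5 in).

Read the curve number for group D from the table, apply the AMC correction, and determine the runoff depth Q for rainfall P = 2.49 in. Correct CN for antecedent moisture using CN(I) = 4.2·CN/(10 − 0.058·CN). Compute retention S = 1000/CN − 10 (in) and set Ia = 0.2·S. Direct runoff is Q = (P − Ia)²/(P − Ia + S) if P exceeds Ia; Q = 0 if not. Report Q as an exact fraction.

Q = 7447441/31980900 in ≈ 0.233 in

NRCS table: open space, good condition (grass >75%), soil group D → CN(II) = 80
CN(I) from CN(II)=80: (4.2·80)/(10 − 0.058·80) = 4200/67 ≈ 62.687
Max retention: S = 1000/(4200/67) − 10 = 125/21 in (≈ 5.952 in)
Ia = 0.2·(125/21) = 25/21 in ≈ 1.190 in
Since P=2.490 > Ia=1.190: effective rainfall P−Ia = 2729/2100 in
Runoff Q = (P−Ia)²/(P−Ia+S) = (1.300)²/(1.300+5.952) = 7447441/31980900 ≈ 0.233 in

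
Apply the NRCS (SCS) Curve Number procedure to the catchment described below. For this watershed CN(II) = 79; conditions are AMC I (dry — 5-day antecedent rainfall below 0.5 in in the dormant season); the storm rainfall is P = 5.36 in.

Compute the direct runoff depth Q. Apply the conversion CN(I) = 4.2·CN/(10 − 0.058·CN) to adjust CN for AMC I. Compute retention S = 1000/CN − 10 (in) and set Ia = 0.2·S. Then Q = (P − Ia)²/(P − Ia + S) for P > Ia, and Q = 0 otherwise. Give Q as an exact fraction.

Dry (AMC I): CN(I) = 4.2·79/(10 − 0.058·79) = (1659/5)/(2709/500) = 7900/129 ≈ 61.240
S = 1000/(7900/129) − 10 = 500/79 in ≈ 6.329 in
Initial abstraction Ia = S/5 = (500/79)/5 = 100/79 ≈ 1.266 in
P − Ia = 5.360 − 1.266 = 8086/1975 ≈ 4.094 in (> 0, runoff occurs)
Runoff Q = (P−Ia)²/(P−Ia+S) = (4.094)²/(4.094+6.329) = 32691698/20328675 ≈ 1.608 in

Q = 32691698/20328675 in ≈ 1.608 in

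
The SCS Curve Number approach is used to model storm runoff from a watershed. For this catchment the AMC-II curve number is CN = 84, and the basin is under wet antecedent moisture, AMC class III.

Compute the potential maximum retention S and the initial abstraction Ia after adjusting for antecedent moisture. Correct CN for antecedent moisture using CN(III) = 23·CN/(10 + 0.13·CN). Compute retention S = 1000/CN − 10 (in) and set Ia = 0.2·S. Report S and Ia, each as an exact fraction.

S = 400/483 in ≈ 0.828 in; Ia = 80/483 in ≈ 0.166 in

Adjust CN=84 to AMC III: 23·84/(10 + 0.13·84) → 1932 ÷ (523/25) = 48300/523 ≈ 92.352
S = 1000/(48300/523) − 10 = 400/483 in ≈ 0.828 in
Initial abstraction Ia = S/5 = (400/483)/5 = 80/483 ≈ 0.166 in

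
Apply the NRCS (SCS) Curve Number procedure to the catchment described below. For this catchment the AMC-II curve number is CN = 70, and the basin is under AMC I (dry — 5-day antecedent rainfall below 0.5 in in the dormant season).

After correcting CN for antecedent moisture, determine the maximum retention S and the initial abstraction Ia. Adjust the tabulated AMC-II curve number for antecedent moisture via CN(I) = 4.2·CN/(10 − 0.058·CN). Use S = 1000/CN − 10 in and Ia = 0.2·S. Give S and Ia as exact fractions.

CN(I) from CN(II)=70: (4.2·70)/(10 − 0.058·70) = 4900/99 ≈ 49.495
Retention S: 1000/CN − 10 with CN=49.495 → S = 500/49 ≈ 10.204 in
Initial abstraction Ia = S/5 = (500/49)/5 = 100/49 ≈ 2.041 in

S = 500/49 in ≈ 10.204 in; Ia = 100/49 in ≈ 2.041 in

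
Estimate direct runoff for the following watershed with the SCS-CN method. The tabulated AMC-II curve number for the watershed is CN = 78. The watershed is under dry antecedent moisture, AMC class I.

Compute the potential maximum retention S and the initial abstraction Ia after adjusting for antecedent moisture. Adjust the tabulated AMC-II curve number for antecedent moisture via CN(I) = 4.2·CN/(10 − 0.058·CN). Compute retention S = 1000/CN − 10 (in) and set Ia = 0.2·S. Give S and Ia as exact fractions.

S = 5500/819 in ≈ 6.716 in; Ia = 1100/819 in ≈ 1.343 in

CN(I) from CN(II)=78: (4.2·78)/(10 − 0.058·78) = 81900/1369 ≈ 59.825
Retention S: 1000/CN − 10 with CN=59.825 → S = 5500/819 ≈ 6.716 in
Ia = 0.2·(5500/819) = 1100/819 in ≈ 1.343 in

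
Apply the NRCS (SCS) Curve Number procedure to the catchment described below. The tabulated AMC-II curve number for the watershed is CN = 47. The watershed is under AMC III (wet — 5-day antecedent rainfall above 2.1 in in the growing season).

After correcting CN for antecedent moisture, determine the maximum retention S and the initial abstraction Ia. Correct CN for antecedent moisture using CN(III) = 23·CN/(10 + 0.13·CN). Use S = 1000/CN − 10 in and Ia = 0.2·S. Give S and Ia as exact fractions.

S = 5300/1081 in ≈ 4.903 in; Ia = 1060/1081 in ≈ 0.981 in

CN(III) from CN(II)=47: (23·47)/(10 + 0.13·47) = 108100/1611 ≈ 67.101
Retention S: 1000/CN − 10 with CN=67.101 → S = 5300/1081 ≈ 4.903 in
Ia = 0.2·(5300/1081) = 1060/1081 in ≈ 0.981 in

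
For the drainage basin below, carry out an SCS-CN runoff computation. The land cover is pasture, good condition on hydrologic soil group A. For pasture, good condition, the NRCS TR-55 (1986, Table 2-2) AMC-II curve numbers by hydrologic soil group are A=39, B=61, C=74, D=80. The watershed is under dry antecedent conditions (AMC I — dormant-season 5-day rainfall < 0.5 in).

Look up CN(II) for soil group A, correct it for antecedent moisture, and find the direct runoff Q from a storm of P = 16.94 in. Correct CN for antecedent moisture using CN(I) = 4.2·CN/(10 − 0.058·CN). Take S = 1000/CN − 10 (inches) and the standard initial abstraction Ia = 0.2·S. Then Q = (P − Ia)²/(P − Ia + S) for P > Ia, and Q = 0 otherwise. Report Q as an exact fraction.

Q = 151082248249/78365728350 in ≈ 1.928 in

NRCS table: pasture, good condition, soil group A → CN(II) = 39
Adjust CN=39 to AMC I: 4.2·39/(10 − 0.058·39) → (819/5) ÷ (3869/500) = 81900/3869 ≈ 21.168
S = 1000/(81900/3869) − 10 = 30500/819 in ≈ 37.241 in
Ia = 0.2S: 0.2·37.241 = 7.448 in (exactly 6100/819)
Since P=16.940 > Ia=7.448: effective rainfall P−Ia = 388693/40950 in
Q: (388693/40950)² ÷ (1913693/40950) = 151082248249/78365728350 in (≈ 1.928 in)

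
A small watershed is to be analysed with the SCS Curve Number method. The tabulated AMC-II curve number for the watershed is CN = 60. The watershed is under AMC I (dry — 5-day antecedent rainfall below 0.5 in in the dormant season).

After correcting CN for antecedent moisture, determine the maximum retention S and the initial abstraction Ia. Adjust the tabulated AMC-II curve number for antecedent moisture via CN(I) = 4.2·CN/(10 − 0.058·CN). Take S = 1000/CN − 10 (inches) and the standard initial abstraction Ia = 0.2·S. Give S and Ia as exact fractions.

Dry (AMC I): CN(I) = 4.2·60/(10 − 0.058·60) = 252/(163/25) = 6300/163 ≈ 38.650
Retention S: 1000/CN − 10 with CN=38.650 → S = 1000/63 ≈ 15.873 in
Ia = 0.2S: 0.2·15.873 = 3.175 in (exactly 200/63)

S = 1000/63 in ≈ 15.873 in; Ia = 200/63 in ≈ 3.175 in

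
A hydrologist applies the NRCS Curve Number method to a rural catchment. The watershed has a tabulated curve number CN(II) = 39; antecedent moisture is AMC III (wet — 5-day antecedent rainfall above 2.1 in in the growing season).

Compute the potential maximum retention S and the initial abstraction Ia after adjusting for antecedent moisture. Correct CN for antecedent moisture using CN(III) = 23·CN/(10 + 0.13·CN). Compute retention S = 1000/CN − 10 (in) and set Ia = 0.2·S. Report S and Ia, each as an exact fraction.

S = 6100/897 in ≈ 6.800 in; Ia = 1220/897 in ≈ 1.360 in

Wet (AMC III): CN(III) = 23·39/(10 + 0.13·39) = 897/(1507/100) = 89700/1507 ≈ 59.522
Retention S: 1000/CN − 10 with CN=59.522 → S = 6100/897 ≈ 6.800 in
Ia = 0.2·(6100/897) = 1220/897 in ≈ 1.360 in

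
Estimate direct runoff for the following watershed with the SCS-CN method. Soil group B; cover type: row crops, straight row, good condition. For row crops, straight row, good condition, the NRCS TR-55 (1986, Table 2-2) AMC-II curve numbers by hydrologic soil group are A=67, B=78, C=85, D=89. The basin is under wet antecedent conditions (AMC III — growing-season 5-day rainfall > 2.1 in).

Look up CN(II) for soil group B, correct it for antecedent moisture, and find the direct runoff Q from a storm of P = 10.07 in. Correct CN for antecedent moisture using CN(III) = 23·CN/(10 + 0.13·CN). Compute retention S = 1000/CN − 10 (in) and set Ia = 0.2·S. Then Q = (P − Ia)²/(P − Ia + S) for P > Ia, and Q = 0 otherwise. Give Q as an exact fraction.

Q = 776652675841/88917726300 in ≈ 8.735 in

NRCS table: row crops, straight row, good condition, soil group B → CN(II) = 78
Adjust CN=78 to AMC III: 23·78/(10 + 0.13·78) → 1794 ÷ (1007/50) = 89700/1007 ≈ 89.076
S = 1000/(89700/1007) − 10 = 1100/897 in ≈ 1.226 in
Ia = 0.2·(1100/897) = 220/897 in ≈ 0.245 in
Excess rainfall: 10.070 − 0.245 = 9.825 in; P > Ia so Q > 0
Runoff Q = (P−Ia)²/(P−Ia+S) = (9.825)²/(9.825+1.226) = 776652675841/88917726300 ≈ 8.735 in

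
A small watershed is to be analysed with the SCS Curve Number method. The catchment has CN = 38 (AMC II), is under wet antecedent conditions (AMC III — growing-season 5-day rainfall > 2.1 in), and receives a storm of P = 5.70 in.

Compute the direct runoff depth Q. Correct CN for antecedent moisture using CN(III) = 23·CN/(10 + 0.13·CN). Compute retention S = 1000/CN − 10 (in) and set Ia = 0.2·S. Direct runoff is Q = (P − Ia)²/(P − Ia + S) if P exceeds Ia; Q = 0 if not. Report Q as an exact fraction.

CN(III) from CN(II)=38: (23·38)/(10 + 0.13·38) = 43700/747 ≈ 58.501
Max retention: S = 1000/(43700/747) − 10 = 3100/437 in (≈ 7.094 in)
Ia = 0.2·(3100/437) = 620/437 in ≈ 1.419 in
Excess rainfall: 5.700 − 1.419 = 4.281 in; P > Ia so Q > 0
Q = (18709/4370)²/((18709/4370) + 3100/437) = (350026681/19096900)/(49709/4370) = 350026681/217228330 in ≈ 1.611 in

Q = 350026681/217228330 in ≈ 1.611 in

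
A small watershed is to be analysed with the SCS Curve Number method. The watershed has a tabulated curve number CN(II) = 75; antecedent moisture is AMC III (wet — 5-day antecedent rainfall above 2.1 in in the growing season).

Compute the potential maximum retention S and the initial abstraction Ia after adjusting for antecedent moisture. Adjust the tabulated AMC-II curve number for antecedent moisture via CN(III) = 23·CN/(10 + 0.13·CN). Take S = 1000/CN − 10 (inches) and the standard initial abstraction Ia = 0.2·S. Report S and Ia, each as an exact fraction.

S = 100/69 in ≈ 1.449 in; Ia = 20/69 in ≈ 0.290 in

Adjust CN=75 to AMC III: 23·75/(10 + 0.13·75) → 1725 ÷ (79/4) = 6900/79 ≈ 87.342
S = 1000/(6900/79) − 10 = 100/69 in ≈ 1.449 in
Ia = 0.2·(100/69) = 20/69 in ≈ 0.290 in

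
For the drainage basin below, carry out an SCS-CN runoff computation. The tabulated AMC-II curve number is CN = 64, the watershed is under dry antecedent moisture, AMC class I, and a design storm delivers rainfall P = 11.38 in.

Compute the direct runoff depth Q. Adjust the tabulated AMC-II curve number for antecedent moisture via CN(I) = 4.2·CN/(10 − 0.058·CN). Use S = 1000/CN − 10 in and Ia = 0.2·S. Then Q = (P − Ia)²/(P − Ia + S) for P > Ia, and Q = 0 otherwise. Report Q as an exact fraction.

Adjust CN=64 to AMC I: 4.2·64/(10 − 0.058·64) → (1344/5) ÷ (786/125) = 5600/131 ≈ 42.748
S = 1000/(5600/131) − 10 = 375/28 in ≈ 13.393 in
Ia = 0.2·(375/28) = 75/28 in ≈ 2.679 in
Excess rainfall: 11.380 − 2.679 = 8.701 in; P > Ia so Q > 0
Q: (6091/700)² ÷ (7733/350) = 37100281/10826200 in (≈ 3.427 in)

Q = 37100281/10826200 in ≈ 3.427 in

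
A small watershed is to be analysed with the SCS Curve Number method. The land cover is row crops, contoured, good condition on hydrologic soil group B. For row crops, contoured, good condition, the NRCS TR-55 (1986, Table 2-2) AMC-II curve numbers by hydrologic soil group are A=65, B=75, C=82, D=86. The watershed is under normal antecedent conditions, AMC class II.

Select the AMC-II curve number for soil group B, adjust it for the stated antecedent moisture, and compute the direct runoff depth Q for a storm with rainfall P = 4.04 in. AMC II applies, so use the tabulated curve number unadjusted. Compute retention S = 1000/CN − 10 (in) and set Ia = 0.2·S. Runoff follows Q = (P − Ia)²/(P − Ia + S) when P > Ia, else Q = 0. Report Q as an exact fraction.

Q = 64009/37725 in ≈ 1.697 in

NRCS table: row crops, contoured, good condition, soil group B → CN(II) = 75
CN(II) = 75; AMC II needs no correction.
Max retention: S = 1000/75 − 10 = 10/3 in (≈ 3.333 in)
Initial abstraction Ia = S/5 = (10/3)/5 = 2/3 ≈ 0.667 in
P − Ia = 4.040 − 0.667 = 253/75 ≈ 3.373 in (> 0, runoff occurs)
Runoff Q = (P−Ia)²/(P−Ia+S) = (3.373)²/(3.373+3.333) = 64009/37725 ≈ 1.697 in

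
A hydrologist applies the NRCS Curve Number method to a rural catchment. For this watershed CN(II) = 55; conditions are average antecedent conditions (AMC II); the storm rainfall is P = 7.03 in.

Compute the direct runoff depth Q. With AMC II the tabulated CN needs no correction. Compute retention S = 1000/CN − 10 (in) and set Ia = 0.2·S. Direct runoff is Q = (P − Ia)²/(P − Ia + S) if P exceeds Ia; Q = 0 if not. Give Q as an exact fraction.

AMC II — tabulated CN = 55 applies directly.
Max retention: S = 1000/55 − 10 = 90/11 in (≈ 8.182 in)
Ia = 0.2S: 0.2·8.182 = 1.636 in (exactly 18/11)
P − Ia = 7.030 − 1.636 = 5933/1100 ≈ 5.394 in (> 0, runoff occurs)
Q = (5933/1100)²/((5933/1100) + 90/11) = (35200489/1210000)/(14933/1100) = 35200489/16426300 in ≈ 2.143 in

Q = 35200489/16426300 in ≈ 2.143 in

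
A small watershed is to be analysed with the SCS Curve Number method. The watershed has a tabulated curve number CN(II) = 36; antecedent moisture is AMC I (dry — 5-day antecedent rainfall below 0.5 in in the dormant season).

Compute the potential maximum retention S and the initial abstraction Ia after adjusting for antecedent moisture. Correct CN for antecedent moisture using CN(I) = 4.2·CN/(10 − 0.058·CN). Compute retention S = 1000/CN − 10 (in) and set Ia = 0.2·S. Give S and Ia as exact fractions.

CN(I) from CN(II)=36: (4.2·36)/(10 − 0.058·36) = 18900/989 ≈ 19.110
Max retention: S = 1000/(18900/989) − 10 = 8000/189 in (≈ 42.328 in)
Initial abstraction Ia = S/5 = (8000/189)/5 = 1600/189 ≈ 8.466 in

S = 8000/189 in ≈ 42.328 in; Ia = 1600/189 in ≈ 8.466 in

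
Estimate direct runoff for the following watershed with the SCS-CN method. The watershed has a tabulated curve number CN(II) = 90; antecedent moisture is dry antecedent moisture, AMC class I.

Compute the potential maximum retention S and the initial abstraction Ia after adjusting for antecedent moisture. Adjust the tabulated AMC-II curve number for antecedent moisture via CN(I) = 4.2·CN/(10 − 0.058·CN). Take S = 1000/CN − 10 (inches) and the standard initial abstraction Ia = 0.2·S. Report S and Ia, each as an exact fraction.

S = 500/189 in ≈ 2.646 in; Ia = 100/189 in ≈ 0.529 in

Dry (AMC I): CN(I) = 4.2·90/(10 − 0.058·90) = 378/(239/50) = 18900/239 ≈ 79.079
S = 1000/(18900/239) − 10 = 500/189 in ≈ 2.646 in
Initial abstraction Ia = S/5 = (500/189)/5 = 100/189 ≈ 0.529 in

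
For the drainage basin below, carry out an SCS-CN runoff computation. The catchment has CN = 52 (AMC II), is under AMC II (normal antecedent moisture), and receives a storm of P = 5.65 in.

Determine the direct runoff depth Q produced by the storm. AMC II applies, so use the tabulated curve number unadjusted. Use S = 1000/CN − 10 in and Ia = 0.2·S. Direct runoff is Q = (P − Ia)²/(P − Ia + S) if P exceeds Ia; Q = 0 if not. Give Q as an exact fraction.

CN(II) = 52; AMC II needs no correction.
S = 1000/52 − 10 = 120/13 in ≈ 9.231 in
Initial abstraction Ia = S/5 = (120/13)/5 = 24/13 ≈ 1.846 in
Since P=5.650 > Ia=1.846: effective rainfall P−Ia = 989/260 in
Q = (989/260)²/((989/260) + 120/13) = (978121/67600)/(3389/260) = 978121/881140 in ≈ 1.110 in

Q = 978121/881140 in ≈ 1.110 in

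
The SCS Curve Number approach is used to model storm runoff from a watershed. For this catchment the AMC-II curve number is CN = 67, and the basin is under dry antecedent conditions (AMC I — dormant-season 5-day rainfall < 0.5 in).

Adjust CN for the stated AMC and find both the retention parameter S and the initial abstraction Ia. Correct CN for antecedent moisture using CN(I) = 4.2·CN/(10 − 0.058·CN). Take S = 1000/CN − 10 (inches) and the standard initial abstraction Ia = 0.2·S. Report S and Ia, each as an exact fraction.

Dry (AMC I): CN(I) = 4.2·67/(10 − 0.058·67) = (1407/5)/(3057/500) = 46900/1019 ≈ 46.026
Retention S: 1000/CN − 10 with CN=46.026 → S = 5500/469 ≈ 11.727 in
Ia = 0.2·(5500/469) = 1100/469 in ≈ 2.345 in

S = 5500/469 in ≈ 11.727 in; Ia = 1100/469 in ≈ 2.345 in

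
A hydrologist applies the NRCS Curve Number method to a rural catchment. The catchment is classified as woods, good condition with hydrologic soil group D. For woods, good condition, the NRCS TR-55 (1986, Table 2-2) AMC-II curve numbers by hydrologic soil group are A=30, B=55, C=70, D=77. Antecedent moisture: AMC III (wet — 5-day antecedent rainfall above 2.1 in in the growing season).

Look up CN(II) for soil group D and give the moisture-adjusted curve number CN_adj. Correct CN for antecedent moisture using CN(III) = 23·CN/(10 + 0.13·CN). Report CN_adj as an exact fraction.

CN_adj = 7700/87 ≈ 88.506

NRCS table: woods, good condition, soil group D → CN(II) = 77
CN(III) from CN(II)=77: (23·77)/(10 + 0.13·77) = 7700/87 ≈ 88.506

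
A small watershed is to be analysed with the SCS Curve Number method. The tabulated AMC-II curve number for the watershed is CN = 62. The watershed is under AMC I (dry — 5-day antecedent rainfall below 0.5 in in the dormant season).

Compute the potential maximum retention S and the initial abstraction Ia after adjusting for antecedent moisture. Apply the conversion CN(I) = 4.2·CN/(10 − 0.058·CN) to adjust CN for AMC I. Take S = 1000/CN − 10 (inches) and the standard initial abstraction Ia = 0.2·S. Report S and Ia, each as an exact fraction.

Adjust CN=62 to AMC I: 4.2·62/(10 − 0.058·62) → (1302/5) ÷ (1601/250) = 65100/1601 ≈ 40.662
Retention S: 1000/CN − 10 with CN=40.662 → S = 9500/651 ≈ 14.593 in
Initial abstraction Ia = S/5 = (9500/651)/5 = 1900/651 ≈ 2.919 in

S = 9500/651 in ≈ 14.593 in; Ia = 1900/651 in ≈ 2.919 in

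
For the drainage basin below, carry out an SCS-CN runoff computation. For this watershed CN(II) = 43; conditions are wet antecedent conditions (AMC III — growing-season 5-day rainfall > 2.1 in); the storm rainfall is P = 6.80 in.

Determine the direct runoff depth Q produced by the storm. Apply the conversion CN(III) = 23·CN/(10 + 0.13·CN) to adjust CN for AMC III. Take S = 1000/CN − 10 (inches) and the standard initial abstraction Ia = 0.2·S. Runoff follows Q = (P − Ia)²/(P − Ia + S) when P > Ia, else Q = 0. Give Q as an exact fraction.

Q = 389930738/139513285 in ≈ 2.795 in

Adjust CN=43 to AMC III: 23·43/(10 + 0.13·43) → 989 ÷ (1559/100) = 98900/1559 ≈ 63.438
S = 1000/(98900/1559) − 10 = 5700/989 in ≈ 5.763 in
Ia = 0.2S: 0.2·5.763 = 1.153 in (exactly 1140/989)
Excess rainfall: 6.800 − 1.153 = 5.647 in; P > Ia so Q > 0
Runoff Q = (P−Ia)²/(P−Ia+S) = (5.647)²/(5.647+5.763) = 389930738/139513285 ≈ 2.795 in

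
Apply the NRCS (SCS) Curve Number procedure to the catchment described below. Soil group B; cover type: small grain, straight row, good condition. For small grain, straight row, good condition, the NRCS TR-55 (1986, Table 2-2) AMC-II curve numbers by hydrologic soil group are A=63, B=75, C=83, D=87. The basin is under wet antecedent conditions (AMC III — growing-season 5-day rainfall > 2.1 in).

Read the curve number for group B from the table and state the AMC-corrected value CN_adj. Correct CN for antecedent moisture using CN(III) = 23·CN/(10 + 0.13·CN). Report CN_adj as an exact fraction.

CN_adj = 6900/79 ≈ 87.342

NRCS table: small grain, straight row, good condition, soil group B → CN(II) = 75
CN(III) from CN(II)=75: (23·75)/(10 + 0.13·75) = 6900/79 ≈ 87.342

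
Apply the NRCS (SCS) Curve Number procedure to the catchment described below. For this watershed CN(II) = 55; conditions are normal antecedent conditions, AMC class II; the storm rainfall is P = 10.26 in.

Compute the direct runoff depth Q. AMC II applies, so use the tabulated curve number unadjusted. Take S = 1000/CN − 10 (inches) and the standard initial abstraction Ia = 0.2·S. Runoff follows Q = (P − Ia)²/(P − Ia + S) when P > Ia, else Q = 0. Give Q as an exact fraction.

Q = 2499561/564850 in ≈ 4.425 in

CN(II) = 55; AMC II needs no correction.
S = 1000/55 − 10 = 90/11 in ≈ 8.182 in
Initial abstraction Ia = S/5 = (90/11)/5 = 18/11 ≈ 1.636 in
Excess rainfall: 10.260 − 1.636 = 8.624 in; P > Ia so Q > 0
Runoff Q = (P−Ia)²/(P−Ia+S) = (8.624)²/(8.624+8.182) = 2499561/564850 ≈ 4.425 in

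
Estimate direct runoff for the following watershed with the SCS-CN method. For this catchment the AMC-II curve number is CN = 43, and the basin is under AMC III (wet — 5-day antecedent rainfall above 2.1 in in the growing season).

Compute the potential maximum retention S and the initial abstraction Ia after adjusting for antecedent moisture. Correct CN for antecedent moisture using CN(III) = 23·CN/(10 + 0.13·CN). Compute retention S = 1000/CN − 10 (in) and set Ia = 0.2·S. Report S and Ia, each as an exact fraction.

CN(III) from CN(II)=43: (23·43)/(10 + 0.13·43) = 98900/1559 ≈ 63.438
Retention S: 1000/CN − 10 with CN=63.438 → S = 5700/989 ≈ 5.763 in
Ia = 0.2S: 0.2·5.763 = 1.153 in (exactly 1140/989)

S = 5700/989 in ≈ 5.763 in; Ia = 1140/989 in ≈ 1.153 in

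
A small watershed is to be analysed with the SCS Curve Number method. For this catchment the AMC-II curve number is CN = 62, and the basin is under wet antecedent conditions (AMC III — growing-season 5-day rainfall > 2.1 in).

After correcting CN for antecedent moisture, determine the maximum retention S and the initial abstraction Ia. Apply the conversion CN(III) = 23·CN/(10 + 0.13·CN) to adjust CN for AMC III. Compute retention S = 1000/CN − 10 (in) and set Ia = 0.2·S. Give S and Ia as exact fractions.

Adjust CN=62 to AMC III: 23·62/(10 + 0.13·62) → 1426 ÷ (903/50) = 71300/903 ≈ 78.959
Max retention: S = 1000/(71300/903) − 10 = 1900/713 in (≈ 2.665 in)
Ia = 0.2S: 0.2·2.665 = 0.533 in (exactly 380/713)

S = 1900/713 in ≈ 2.665 in; Ia = 380/713 in ≈ 0.533 in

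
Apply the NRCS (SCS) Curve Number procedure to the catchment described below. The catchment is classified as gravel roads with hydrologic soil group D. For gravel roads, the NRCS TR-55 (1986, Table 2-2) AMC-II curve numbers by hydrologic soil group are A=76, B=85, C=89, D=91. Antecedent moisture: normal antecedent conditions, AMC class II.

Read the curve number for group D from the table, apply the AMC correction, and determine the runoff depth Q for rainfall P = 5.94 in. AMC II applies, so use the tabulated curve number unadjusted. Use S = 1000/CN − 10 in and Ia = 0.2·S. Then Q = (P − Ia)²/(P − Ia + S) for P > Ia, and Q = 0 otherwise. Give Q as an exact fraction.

Q = 75846681/15483650 in ≈ 4.899 in

NRCS table: gravel roads, soil group D → CN(II) = 91
CN(II) = 91; AMC II needs no correction.
Max retention: S = 1000/91 − 10 = 90/91 in (≈ 0.989 in)
Initial abstraction Ia = S/5 = (90/91)/5 = 18/91 ≈ 0.198 in
P − Ia = 5.940 − 0.198 = 26127/4550 ≈ 5.742 in (> 0, runoff occurs)
Q = (26127/4550)²/((26127/4550) + 90/91) = (682620129/20702500)/(30627/4550) = 75846681/15483650 in ≈ 4.899 in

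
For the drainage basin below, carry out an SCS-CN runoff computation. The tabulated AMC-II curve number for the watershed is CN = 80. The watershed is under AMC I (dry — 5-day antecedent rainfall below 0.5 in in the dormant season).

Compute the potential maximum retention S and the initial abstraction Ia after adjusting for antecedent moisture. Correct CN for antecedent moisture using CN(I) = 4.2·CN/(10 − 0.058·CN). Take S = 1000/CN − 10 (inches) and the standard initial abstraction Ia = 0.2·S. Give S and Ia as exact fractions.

S = 125/21 in ≈ 5.952 in; Ia = 25/21 in ≈ 1.190 in

Dry (AMC I): CN(I) = 4.2·80/(10 − 0.058·80) = 336/(134/25) = 4200/67 ≈ 62.687
Max retention: S = 1000/(4200/67) − 10 = 125/21 in (≈ 5.952 in)
Ia = 0.2·(125/21) = 25/21 in ≈ 1.190 in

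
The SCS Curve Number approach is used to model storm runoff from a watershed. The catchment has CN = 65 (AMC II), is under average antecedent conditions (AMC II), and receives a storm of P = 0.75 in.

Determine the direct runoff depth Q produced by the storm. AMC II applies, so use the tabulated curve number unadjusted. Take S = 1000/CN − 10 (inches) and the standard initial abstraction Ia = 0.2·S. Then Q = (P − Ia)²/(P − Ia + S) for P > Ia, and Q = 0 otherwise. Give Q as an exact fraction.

CN(II) = 65; AMC II needs no correction.
S = 1000/65 − 10 = 70/13 in ≈ 5.385 in
Initial abstraction Ia = S/5 = (70/13)/5 = 14/13 ≈ 1.077 in
P = 0.750 ≤ Ia = 1.077 in: entire storm abstracted, Q = 0.

Q = 0 in ≈ 0.000 in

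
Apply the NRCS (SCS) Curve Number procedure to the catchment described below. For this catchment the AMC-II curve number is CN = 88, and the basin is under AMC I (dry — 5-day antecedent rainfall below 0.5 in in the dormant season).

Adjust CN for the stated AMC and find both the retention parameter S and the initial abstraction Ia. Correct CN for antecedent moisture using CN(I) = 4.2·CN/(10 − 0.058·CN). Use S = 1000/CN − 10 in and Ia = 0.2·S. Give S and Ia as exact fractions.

CN(I) from CN(II)=88: (4.2·88)/(10 − 0.058·88) = 3850/51 ≈ 75.490
S = 1000/(3850/51) − 10 = 250/77 in ≈ 3.247 in
Initial abstraction Ia = S/5 = (250/77)/5 = 50/77 ≈ 0.649 in

S = 250/77 in ≈ 3.247 in; Ia = 50/77 in ≈ 0.649 in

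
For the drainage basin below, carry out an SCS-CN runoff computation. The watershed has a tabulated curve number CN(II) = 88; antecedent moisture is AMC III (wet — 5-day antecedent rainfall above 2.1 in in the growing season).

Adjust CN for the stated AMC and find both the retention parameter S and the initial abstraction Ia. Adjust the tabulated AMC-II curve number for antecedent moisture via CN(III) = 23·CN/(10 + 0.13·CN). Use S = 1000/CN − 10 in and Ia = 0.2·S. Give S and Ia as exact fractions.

CN(III) from CN(II)=88: (23·88)/(10 + 0.13·88) = 6325/67 ≈ 94.403
Retention S: 1000/CN − 10 with CN=94.403 → S = 150/253 ≈ 0.593 in
Ia = 0.2S: 0.2·0.593 = 0.119 in (exactly 30/253)

S = 150/253 in ≈ 0.593 in; Ia = 30/253 in ≈ 0.119 in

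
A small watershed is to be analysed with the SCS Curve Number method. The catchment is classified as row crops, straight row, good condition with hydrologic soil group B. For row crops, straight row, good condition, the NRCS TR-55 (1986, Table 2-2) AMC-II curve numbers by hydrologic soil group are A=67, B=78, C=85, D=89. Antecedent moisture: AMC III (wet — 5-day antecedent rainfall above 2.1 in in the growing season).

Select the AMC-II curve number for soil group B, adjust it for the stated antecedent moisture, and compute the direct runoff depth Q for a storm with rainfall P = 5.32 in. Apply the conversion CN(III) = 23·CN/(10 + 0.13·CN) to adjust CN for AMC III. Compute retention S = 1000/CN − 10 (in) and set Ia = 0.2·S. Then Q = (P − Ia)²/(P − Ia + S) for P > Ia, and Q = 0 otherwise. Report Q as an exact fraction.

NRCS table: row crops, straight row, good condition, soil group B → CN(II) = 78
CN(III) from CN(II)=78: (23·78)/(10 + 0.13·78) = 89700/1007 ≈ 89.076
Max retention: S = 1000/(89700/1007) − 10 = 1100/897 in (≈ 1.226 in)
Initial abstraction Ia = S/5 = (1100/897)/5 = 220/897 ≈ 0.245 in
Excess rainfall: 5.320 − 0.245 = 5.075 in; P > Ia so Q > 0
Q: (113801/22425)² ÷ (141301/22425) = 12950667601/3168674925 in (≈ 4.087 in)

Q = 12950667601/3168674925 in ≈ 4.087 in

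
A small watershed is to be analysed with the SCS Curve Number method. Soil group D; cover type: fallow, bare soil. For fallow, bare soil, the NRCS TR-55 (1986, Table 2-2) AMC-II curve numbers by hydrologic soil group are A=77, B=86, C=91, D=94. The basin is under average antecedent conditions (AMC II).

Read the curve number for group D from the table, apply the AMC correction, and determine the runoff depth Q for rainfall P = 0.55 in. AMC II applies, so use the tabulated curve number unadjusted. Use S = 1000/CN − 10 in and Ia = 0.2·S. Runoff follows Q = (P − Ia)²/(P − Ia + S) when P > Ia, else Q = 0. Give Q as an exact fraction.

Q = 157609/937180 in ≈ 0.168 in

NRCS table: fallow, bare soil, soil group D → CN(II) = 94
AMC II — tabulated CN = 94 applies directly.
Max retention: S = 1000/94 − 10 = 30/47 in (≈ 0.638 in)
Ia = 0.2·(30/47) = 6/47 in ≈ 0.128 in
Since P=0.550 > Ia=0.128: effective rainfall P−Ia = 397/940 in
Q = (397/940)²/((397/940) + 30/47) = (157609/883600)/(997/940) = 157609/937180 in ≈ 0.168 in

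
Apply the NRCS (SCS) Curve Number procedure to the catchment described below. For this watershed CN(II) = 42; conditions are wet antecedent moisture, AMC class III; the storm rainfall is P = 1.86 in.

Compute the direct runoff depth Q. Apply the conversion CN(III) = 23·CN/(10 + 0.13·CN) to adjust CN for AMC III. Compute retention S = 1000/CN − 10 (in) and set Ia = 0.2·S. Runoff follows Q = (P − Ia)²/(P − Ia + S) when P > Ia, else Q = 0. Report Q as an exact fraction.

CN(III) from CN(II)=42: (23·42)/(10 + 0.13·42) = 48300/773 ≈ 62.484
Max retention: S = 1000/(48300/773) − 10 = 2900/483 in (≈ 6.004 in)
Ia = 0.2·(2900/483) = 580/483 in ≈ 1.201 in
P − Ia = 1.860 − 1.201 = 15919/24150 ≈ 0.659 in (> 0, runoff occurs)
Runoff Q = (P−Ia)²/(P−Ia+S) = (0.659)²/(0.659+6.004) = 253414561/3886193850 ≈ 0.065 in

Q = 253414561/3886193850 in ≈ 0.065 in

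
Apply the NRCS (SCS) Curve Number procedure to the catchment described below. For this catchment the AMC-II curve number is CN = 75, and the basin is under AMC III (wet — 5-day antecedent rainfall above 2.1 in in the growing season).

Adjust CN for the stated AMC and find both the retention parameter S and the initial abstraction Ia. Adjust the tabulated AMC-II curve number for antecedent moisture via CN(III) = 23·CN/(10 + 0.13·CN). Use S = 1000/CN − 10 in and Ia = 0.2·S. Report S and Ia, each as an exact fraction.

S = 100/69 in ≈ 1.449 in; Ia = 20/69 in ≈ 0.290 in

Wet (AMC III): CN(III) = 23·75/(10 + 0.13·75) = 1725/(79/4) = 6900/79 ≈ 87.342
Retention S: 1000/CN − 10 with CN=87.342 → S = 100/69 ≈ 1.449 in
Ia = 0.2S: 0.2·1.449 = 0.290 in (exactly 20/69)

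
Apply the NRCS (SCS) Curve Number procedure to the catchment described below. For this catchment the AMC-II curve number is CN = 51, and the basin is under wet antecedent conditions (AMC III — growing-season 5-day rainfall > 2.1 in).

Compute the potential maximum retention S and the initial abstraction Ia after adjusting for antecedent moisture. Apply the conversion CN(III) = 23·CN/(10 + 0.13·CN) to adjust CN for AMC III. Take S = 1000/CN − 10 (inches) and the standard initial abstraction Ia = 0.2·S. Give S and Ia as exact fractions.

S = 4900/1173 in ≈ 4.177 in; Ia = 980/1173 in ≈ 0.835 in

Adjust CN=51 to AMC III: 23·51/(10 + 0.13·51) → 1173 ÷ (1663/100) = 117300/1663 ≈ 70.535
Max retention: S = 1000/(117300/1663) − 10 = 4900/1173 in (≈ 4.177 in)
Ia = 0.2S: 0.2·4.177 = 0.835 in (exactly 980/1173)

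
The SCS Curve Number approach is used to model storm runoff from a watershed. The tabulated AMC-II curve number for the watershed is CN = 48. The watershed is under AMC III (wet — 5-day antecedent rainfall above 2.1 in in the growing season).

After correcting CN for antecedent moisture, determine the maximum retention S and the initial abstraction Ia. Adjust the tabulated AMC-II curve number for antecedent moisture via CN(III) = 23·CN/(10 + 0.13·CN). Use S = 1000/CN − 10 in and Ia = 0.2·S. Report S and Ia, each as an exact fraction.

S = 325/69 in ≈ 4.710 in; Ia = 65/69 in ≈ 0.942 in

Adjust CN=48 to AMC III: 23·48/(10 + 0.13·48) → 1104 ÷ (406/25) = 13800/203 ≈ 67.980
S = 1000/(13800/203) − 10 = 325/69 in ≈ 4.710 in
Initial abstraction Ia = S/5 = (325/69)/5 = 65/69 ≈ 0.942 in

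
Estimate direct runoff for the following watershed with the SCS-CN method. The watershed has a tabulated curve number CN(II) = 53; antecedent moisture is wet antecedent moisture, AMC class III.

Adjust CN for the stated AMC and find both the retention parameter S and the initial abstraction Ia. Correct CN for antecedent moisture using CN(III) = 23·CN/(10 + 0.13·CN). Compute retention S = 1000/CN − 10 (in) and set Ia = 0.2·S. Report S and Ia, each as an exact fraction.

S = 4700/1219 in ≈ 3.856 in; Ia = 940/1219 in ≈ 0.771 in

Wet (AMC III): CN(III) = 23·53/(10 + 0.13·53) = 1219/(1689/100) = 121900/1689 ≈ 72.173
S = 1000/(121900/1689) − 10 = 4700/1219 in ≈ 3.856 in
Ia = 0.2S: 0.2·3.856 = 0.771 in (exactly 940/1219)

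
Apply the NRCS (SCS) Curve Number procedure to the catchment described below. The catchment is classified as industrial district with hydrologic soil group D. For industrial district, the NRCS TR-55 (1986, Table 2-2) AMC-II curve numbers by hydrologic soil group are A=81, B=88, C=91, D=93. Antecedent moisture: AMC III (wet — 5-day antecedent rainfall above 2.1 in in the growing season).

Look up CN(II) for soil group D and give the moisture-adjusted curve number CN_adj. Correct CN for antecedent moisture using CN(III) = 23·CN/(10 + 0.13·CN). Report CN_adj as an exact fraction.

CN_adj = 213900/2209 ≈ 96.831

NRCS table: industrial district, soil group D → CN(II) = 93
Adjust CN=93 to AMC III: 23·93/(10 + 0.13·93) → 2139 ÷ (2209/100) = 213900/2209 ≈ 96.831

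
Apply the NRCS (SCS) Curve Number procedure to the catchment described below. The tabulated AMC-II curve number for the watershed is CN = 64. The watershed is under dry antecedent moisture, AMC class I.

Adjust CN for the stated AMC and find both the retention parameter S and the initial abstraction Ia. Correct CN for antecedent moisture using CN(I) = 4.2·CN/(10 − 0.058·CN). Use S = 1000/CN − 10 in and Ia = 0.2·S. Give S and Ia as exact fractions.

S = 375/28 in ≈ 13.393 in; Ia = 75/28 in ≈ 2.679 in

Dry (AMC I): CN(I) = 4.2·64/(10 − 0.058·64) = (1344/5)/(786/125) = 5600/131 ≈ 42.748
Retention S: 1000/CN − 10 with CN=42.748 → S = 375/28 ≈ 13.393 in
Ia = 0.2·(375/28) = 75/28 in ≈ 2.679 in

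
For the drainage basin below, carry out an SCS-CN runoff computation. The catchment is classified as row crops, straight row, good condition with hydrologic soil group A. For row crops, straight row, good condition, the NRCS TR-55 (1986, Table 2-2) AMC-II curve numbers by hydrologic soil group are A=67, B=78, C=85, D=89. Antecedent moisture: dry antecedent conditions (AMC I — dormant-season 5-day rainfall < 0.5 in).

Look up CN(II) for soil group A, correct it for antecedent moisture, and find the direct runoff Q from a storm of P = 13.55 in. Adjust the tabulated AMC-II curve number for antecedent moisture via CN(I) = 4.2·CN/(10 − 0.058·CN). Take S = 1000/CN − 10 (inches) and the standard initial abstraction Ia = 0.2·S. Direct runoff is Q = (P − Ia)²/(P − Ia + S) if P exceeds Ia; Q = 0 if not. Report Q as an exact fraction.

NRCS table: row crops, straight row, good condition, soil group A → CN(II) = 67
Dry (AMC I): CN(I) = 4.2·67/(10 − 0.058·67) = (1407/5)/(3057/500) = 46900/1019 ≈ 46.026
Retention S: 1000/CN − 10 with CN=46.026 → S = 5500/469 ≈ 11.727 in
Initial abstraction Ia = S/5 = (5500/469)/5 = 1100/469 ≈ 2.345 in
P − Ia = 13.550 − 2.345 = 105099/9380 ≈ 11.205 in (> 0, runoff occurs)
Q = (105099/9380)²/((105099/9380) + 5500/469) = (11045799801/87984400)/(215099/9380) = 11045799801/2017628620 in ≈ 5.475 in

Q = 11045799801/2017628620 in ≈ 5.475 in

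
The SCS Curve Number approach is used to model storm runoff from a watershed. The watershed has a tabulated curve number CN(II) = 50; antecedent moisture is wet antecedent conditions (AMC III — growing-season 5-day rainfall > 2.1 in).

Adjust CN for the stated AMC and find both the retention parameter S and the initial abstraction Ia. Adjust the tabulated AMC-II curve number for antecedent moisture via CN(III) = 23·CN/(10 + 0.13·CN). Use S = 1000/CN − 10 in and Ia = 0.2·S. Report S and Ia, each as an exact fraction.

CN(III) from CN(II)=50: (23·50)/(10 + 0.13·50) = 2300/33 ≈ 69.697
Retention S: 1000/CN − 10 with CN=69.697 → S = 100/23 ≈ 4.348 in
Ia = 0.2S: 0.2·4.348 = 0.870 in (exactly 20/23)

S = 100/23 in ≈ 4.348 in; Ia = 20/23 in ≈ 0.870 in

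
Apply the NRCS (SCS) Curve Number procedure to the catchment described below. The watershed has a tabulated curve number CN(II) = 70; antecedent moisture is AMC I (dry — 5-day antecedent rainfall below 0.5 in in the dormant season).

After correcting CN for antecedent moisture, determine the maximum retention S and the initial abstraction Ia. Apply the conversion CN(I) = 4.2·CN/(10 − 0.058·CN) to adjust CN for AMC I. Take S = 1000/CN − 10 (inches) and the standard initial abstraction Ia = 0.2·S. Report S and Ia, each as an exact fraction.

S = 500/49 in ≈ 10.204 in; Ia = 100/49 in ≈ 2.041 in

Dry (AMC I): CN(I) = 4.2·70/(10 − 0.058·70) = 294/(297/50) = 4900/99 ≈ 49.495
Retention S: 1000/CN − 10 with CN=49.495 → S = 500/49 ≈ 10.204 in
Initial abstraction Ia = S/5 = (500/49)/5 = 100/49 ≈ 2.041 in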